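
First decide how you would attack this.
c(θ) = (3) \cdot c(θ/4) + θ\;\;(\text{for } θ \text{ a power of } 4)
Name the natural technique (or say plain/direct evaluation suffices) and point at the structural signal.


Best approach: the master substitution — treat m = log base 4 of θ as the new clock: one recursion step advances m by one while θ scales by 4.


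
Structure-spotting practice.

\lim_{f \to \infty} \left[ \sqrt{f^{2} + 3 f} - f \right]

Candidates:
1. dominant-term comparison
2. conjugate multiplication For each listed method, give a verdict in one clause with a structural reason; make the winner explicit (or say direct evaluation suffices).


Technique: conjugate multiplication — infinity minus infinity with a radical in play — multiply by the conjugate so the divergences of \sqrt{f^{2} + 3 f} and f annihilate.
- dominant-term comparison — no ranking of term growth rates resolves the limit here.
- conjugate multiplication: yes — fits the structure here.


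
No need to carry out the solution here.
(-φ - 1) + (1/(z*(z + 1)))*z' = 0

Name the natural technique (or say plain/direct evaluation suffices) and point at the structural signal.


Best approach: separation of variables — one side of the product carries the independent variable, the other the unknown — the textbook separation shape. A Bernoulli substitution applies to this equation as given; separation takes the same equation in its displayed form.


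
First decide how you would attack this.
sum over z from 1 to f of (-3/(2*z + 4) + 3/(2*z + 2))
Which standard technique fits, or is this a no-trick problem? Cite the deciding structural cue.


Technique: telescoping — spot the paired structure — each term adds 3/(2*z + 2) and subtracts its successor value, which the next term restores: the definition of a telescoping chain.


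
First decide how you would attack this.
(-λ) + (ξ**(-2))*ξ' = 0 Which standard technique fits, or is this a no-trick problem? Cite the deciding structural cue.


Best approach: separation of variables — separating collects all ξ-dependence with the derivative and leaves all λ-dependence opposite: variables separate. The cross-partial test also passes here (vacuously, each side single-variable); the potential-function route would work, separation is simply more immediate.


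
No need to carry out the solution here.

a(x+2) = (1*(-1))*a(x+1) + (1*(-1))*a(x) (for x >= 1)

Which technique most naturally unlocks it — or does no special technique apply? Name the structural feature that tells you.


Verdict: the characteristic-root method — try a geometric ansatz r^x: constant coefficients turn the recurrence into one polynomial equation in r.


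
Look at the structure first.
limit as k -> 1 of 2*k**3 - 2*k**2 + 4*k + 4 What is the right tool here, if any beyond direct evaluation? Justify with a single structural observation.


Technique: no special technique — nothing blocks direct substitution at 1: plug in and finish.


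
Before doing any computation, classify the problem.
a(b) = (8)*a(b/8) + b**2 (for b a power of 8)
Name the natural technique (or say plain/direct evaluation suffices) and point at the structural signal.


Diagnosis: the master substitution — recursion at b/8 is multiplicative in the index; logarithmic reindexing via b = 8^m linearizes it.


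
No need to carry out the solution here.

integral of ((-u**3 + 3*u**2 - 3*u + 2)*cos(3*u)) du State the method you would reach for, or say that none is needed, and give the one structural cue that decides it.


Diagnosis: integration by parts — differentiate -u**3 + 3*u**2 - 3*u + 2, integrate cos(3*u): each pass lowers the polynomial degree, so parts terminates.


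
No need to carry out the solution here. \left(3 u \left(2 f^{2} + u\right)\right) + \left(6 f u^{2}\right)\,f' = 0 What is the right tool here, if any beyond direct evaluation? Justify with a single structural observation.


Method: the exact-equation method — equality of cross partials is the green light — assemble the potential function term by term.


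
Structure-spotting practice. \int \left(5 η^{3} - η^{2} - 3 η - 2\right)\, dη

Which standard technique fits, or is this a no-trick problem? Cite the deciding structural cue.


Technique: no special technique — the integrand is a sum of constant multiples of powers of η — integrate term by term.


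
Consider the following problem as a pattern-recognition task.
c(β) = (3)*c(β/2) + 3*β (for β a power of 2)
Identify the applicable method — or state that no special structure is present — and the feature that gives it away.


Diagnosis: the master substitution — the argument β/2 divides the index by 2; the standard β = 2^m substitution converts it to a constant-shift recurrence.


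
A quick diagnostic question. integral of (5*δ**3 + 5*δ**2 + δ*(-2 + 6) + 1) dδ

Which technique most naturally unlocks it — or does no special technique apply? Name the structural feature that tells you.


Method: no special technique — a term-by-term power-rule job in δ; no substitution or rearrangement earns its keep here.


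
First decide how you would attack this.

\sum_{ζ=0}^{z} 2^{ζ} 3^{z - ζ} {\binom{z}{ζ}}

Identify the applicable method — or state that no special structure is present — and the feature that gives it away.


Verdict: the binomial theorem — the binomial coefficients weight matched powers of 2 and 3, which is exactly the expansion of a binomial power.


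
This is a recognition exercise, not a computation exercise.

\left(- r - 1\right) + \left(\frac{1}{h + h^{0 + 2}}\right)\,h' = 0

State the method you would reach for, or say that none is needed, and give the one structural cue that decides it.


Method: separation of variables — separating collects all h-dependence with the derivative and leaves all r-dependence opposite: variables separate. A Bernoulli substitution applies to this equation as given; separation takes the same equation in its displayed form.


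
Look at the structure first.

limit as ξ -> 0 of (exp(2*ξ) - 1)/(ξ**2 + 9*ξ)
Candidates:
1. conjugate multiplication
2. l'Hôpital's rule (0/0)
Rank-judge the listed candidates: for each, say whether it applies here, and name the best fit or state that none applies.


Verdict: l'Hôpital's rule (0/0) — numerator and denominator both vanish at 0 — a genuine 0/0 form, which is exactly when l'Hôpital applies. One could equally expand both pieces locally and compare leading terms; the rule does that in one stroke.
- conjugate multiplication — rationalization has no target — no divergent radical difference appears.
- l'Hôpital's rule (0/0): applies; the problem has the shape this method handles.


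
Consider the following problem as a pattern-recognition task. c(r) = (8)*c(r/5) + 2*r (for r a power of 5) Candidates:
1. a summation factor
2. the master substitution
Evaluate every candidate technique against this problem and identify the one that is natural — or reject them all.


Method: the master substitution — treat m = log base 5 of r as the new clock: one recursion step advances m by one while r scales by 5.
- a summation factor: the recursion divides its index rather than shifting it — there is no previous-term chain for a summation factor to telescope.
- the master substitution: a fit — the right tool for this form.


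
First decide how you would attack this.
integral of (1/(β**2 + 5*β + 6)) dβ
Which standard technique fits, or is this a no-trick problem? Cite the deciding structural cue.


Best approach: partial fractions — the factorization of β**2 + 5*β + 6 is the whole battle; after it, each term is a table integral.


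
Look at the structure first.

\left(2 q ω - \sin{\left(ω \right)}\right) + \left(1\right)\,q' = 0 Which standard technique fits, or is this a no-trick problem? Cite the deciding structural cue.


Best approach: a linear integrating factor — the unknown enters only to the first power against a nonzero forcing term — the integrating-factor template applies directly.


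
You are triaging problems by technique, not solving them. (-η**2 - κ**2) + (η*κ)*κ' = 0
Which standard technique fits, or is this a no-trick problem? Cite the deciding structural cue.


Verdict: the homogeneous substitution — scaling η and κ together leaves the slope fixed — it depends only on κ/η, so substitute the ratio. Rearranged, this also fits the Bernoulli template directly; the homogeneous substitution reads the structure without the rearrangement.


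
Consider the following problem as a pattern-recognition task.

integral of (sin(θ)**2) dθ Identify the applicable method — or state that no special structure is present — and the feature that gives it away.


Method: a trigonometric identity — the even exponent on sin(θ)**2 signals one move: rewrite via cos of the doubled angle.


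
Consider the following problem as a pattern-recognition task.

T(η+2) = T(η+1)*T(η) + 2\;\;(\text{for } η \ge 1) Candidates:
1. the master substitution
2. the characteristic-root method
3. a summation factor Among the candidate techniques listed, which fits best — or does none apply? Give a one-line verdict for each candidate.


Technique: no special technique — this one you iterate or analyze qualitatively: the nonlinearity defeats linear solution methods.
- the master substitution — the recursive argument is a shift of the index, not a fixed fraction of it.
- the characteristic-root method — the recursion is nonlinear in the sequence values, so no linear-modes ansatz applies.
- a summation factor — no summation factor applies — the rule is not linear in the sequence values.


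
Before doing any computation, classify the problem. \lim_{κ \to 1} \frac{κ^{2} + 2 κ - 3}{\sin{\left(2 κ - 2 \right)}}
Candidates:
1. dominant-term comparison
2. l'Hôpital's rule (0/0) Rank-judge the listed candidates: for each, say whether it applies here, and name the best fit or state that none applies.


Diagnosis: l'Hôpital's rule (0/0) — plug in 1: top and bottom both hit zero, so differentiate each and retry. A local series expansion at the point resolves it as well; the rule is the packaged version of that step.
- dominant-term comparison: leading-power comparison does not apply to this form.
- l'Hôpital's rule (0/0) — applicable, and directly so.


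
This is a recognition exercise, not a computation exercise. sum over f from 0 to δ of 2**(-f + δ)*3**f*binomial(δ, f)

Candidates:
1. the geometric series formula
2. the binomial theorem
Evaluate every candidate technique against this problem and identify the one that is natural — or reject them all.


Verdict: the binomial theorem — the summand is term f of a binomial expansion in 3 and 2; the whole sum is a single power.
- the geometric series formula: dividing successive terms gives an index-dependent quantity, not a constant.
- the binomial theorem: yes — fits the structure here.


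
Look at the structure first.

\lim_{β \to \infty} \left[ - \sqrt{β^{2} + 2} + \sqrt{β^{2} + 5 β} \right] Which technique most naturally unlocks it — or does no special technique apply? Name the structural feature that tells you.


Method: conjugate multiplication — two divergent pieces with a minus sign between them and a radical in the mix: rationalize \sqrt{β^{2} + 5 β} - \sqrt{β^{2} + 2} before any limit law applies.


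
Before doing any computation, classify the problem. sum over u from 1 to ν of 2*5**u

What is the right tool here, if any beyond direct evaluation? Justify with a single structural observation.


Best approach: the geometric series formula — check a ratio of consecutive terms: it is 5, independent of the index, so the geometric formula closes the sum.


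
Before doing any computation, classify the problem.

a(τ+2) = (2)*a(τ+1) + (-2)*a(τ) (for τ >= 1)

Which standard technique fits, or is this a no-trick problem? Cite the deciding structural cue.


Best approach: the characteristic-root method — the recurrence is linear and homogeneous with constant coefficients, so the ansatz r^τ turns it into a polynomial equation for r.


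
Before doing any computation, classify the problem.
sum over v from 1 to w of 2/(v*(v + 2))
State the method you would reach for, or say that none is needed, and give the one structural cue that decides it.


Verdict: telescoping — the denominator's roots in 2/(v*(v + 2)) sit an integer apart: decomposition produces a self-cancelling chain.


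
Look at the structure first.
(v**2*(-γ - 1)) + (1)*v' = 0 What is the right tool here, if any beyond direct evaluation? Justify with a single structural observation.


Best approach: separation of variables — one side of the product carries the independent variable, the other the unknown — the textbook separation shape.


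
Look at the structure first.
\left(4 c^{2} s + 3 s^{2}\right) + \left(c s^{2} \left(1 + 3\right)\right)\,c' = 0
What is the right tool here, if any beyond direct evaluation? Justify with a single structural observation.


Diagnosis: the exact-equation method — equality of cross partials is the green light — assemble the potential function term by term.


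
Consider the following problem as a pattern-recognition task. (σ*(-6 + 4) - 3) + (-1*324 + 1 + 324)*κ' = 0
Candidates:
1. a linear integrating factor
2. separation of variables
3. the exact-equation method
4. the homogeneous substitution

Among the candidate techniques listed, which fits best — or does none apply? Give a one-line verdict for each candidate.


Verdict: no special technique — solved for the derivative, no κ appears — this is antidifferentiation in σ wearing ODE clothing.
- a linear integrating factor: the linear template holds only trivially here (the unknown is absent, so the coefficient is zero) — the method is not the natural label.
- separation of variables — with no unknown in the slope, separating variables is a formality — the equation integrates directly.
- the exact-equation method: no dependence on the unknown anywhere: exactness is a label without content here.
- the homogeneous substitution — the ratio substitution does not collapse this equation.


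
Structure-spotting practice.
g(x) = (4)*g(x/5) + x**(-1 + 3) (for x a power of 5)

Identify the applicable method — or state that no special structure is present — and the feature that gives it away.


Diagnosis: the master substitution — recursion at x/5 is multiplicative in the index; logarithmic reindexing via x = 5^m linearizes it.


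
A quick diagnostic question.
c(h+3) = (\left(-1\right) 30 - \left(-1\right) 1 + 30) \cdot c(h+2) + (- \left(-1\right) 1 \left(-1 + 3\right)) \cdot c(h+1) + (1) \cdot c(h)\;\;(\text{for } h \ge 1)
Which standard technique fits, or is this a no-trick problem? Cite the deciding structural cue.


Verdict: the characteristic-root method — try a geometric ansatz r^h: constant coefficients turn the recurrence into one polynomial equation in r.


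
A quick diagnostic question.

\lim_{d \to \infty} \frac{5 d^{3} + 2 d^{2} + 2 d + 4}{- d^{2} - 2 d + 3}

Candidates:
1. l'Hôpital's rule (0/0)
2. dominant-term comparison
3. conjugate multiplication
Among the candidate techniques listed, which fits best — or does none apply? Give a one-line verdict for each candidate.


Technique: dominant-term comparison — divide by the highest power of d present: lower-order terms vanish and the dominant ratio remains.
- l'Hôpital's rule (0/0): as a single quotient the expression runs to ∞/∞ at the limit point — an at-infinity form of the rule would apply, though the leading-growth comparison is the direct reading.
- dominant-term comparison: yes, a natural case for it.
- conjugate multiplication: multiplying by a conjugate would not remove any indeterminacy here.


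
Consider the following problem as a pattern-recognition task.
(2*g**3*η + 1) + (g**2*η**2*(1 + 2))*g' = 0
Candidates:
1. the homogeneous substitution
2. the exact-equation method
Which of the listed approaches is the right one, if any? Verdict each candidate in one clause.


Verdict: the exact-equation method — because the two cross partials coincide, the form is conservative as written — recover its potential in (η, g).
- the homogeneous substitution: the slope does not depend on the ratio of the variables alone.
- the exact-equation method: yes — fits the structure here.


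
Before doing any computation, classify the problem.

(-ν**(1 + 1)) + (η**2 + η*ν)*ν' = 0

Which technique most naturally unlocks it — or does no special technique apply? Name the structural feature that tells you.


Verdict: the homogeneous substitution — the slope's numerator and denominator share total degree; set v = ν/η and the equation drops to separable form. Suitably rearranged — at times with the variables' roles exchanged — this doubles as a Bernoulli equation; the homogeneous reading needs no such setup.


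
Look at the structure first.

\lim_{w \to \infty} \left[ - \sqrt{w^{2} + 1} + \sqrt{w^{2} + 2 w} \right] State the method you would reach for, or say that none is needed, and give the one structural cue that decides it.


Best approach: conjugate multiplication — an infinity-minus-infinity difference with a surviving radical — multiply by the conjugate to cancel the divergence.


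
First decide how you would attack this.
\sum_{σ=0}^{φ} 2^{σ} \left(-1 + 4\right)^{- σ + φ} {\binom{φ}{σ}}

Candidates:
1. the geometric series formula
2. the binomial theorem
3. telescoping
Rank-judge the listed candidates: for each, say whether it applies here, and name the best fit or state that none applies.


Technique: the binomial theorem — the binomial coefficients weight matched powers of 2 and (-1 + 4), which is exactly the expansion of a binomial power.
- the geometric series formula: there is no constant term-to-term ratio.
- the binomial theorem: yes — fits the structure here.
- telescoping — writing out consecutive terms as given produces no pairwise cancellation.


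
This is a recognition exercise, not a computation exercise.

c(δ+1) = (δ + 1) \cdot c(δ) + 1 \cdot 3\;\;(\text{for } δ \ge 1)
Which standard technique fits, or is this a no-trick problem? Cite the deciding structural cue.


Verdict: a summation factor — first-order linear but the coefficient δ + 1 moves with the index — divide by the cumulative product and telescope.


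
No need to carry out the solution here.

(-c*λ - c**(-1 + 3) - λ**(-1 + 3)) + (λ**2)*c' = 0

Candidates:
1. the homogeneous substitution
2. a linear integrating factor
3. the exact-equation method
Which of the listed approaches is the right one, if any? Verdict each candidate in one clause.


Method: the homogeneous substitution — solved for the derivative, the right side is unchanged under scaling λ and c together — it depends only on the ratio c/λ, so substitute a single ratio variable.
- the homogeneous substitution — yes, a natural case for it.
- a linear integrating factor: the unknown enters nonlinearly (through a power, a denominator, or a transcendental function), which the linear integrating-factor recipe cannot absorb as-is — any repair would come from a preliminary substitution, not the factor.
- the exact-equation method — no potential function has this form as its differential, as written.


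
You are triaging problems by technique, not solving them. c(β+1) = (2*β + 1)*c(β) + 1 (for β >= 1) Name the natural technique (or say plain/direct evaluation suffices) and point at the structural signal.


Method: a summation factor — one step of memory with a weight 2*β + 1 that changes as the index grows — the summation-factor construction is built for this.


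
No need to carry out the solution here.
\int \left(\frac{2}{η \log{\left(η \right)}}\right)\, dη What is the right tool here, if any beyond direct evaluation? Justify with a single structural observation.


Verdict: u-substitution — structure check: outer function, inner expression \log{\left(η \right)}, inner derivative as a factor — the classic u = \log{\left(η \right)} pattern.


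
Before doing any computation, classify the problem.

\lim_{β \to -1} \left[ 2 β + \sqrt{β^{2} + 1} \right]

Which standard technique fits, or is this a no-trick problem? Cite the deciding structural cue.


Best approach: no special technique — no denominator vanishes and nothing blows up at -1: direct substitution is the whole computation.


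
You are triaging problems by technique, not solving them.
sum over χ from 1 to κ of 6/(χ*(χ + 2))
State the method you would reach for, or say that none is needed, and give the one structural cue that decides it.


Method: telescoping — integer-spaced poles in 6/(χ*(χ + 2)) are the telescoping signature in disguise.


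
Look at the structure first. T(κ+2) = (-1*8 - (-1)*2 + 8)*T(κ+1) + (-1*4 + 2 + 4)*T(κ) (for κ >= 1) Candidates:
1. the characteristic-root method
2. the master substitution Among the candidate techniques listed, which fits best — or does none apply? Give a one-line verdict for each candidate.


Method: the characteristic-root method — no index-dependence in the weights and nothing inhomogeneous: classic characteristic-equation setup.
- the characteristic-root method: applies; the problem has the shape this method handles.
- the master substitution — no fixed divisor shrinks the index between calls.


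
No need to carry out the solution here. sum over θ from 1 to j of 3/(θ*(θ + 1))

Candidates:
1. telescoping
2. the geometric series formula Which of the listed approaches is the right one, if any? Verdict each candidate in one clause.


Verdict: telescoping — one partial-fraction pass turns 3/(θ*(θ + 1)) into a shifted difference, and shifted differences telescope.
- telescoping — applicable, and directly so.
- the geometric series formula — consecutive terms are not related by a fixed multiplier.


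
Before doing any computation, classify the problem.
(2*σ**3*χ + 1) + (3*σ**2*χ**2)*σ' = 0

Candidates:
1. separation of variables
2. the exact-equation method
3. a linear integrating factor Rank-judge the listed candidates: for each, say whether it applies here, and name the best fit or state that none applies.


Method: the exact-equation method — 2*σ**3*χ + 1 and 3*σ**2*χ**2 pass the exactness check on the nose, so no integrating factor in χ or σ is needed at all.
- separation of variables — no algebra isolates the independent variable on one side and the unknown on the other.
- the exact-equation method: yes — fits the structure here.
- a linear integrating factor — a nonlinear term in the unknown puts this outside the integrating-factor template.


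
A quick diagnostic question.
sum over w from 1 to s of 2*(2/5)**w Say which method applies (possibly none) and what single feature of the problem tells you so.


Diagnosis: the geometric series formula — the ratio of consecutive terms is the constant 2/5, independent of the index — a geometric sum.


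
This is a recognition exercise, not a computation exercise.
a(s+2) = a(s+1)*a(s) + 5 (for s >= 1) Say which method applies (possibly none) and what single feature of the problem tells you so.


Best approach: no special technique — the unknown sequence enters the update nonlinearly, so no linear method fits the recurrence as written — direct iteration remains.


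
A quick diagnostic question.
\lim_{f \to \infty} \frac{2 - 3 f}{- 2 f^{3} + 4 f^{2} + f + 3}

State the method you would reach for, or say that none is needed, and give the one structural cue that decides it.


Method: dominant-term comparison — growth-rate triage: the leading powers of f decide the limit, everything else is noise. Viewed as a single quotient this is an ∞/∞ form — an at-infinity application of l'Hôpital's rule would also resolve it; comparing leading growth reads the answer without differentiating.


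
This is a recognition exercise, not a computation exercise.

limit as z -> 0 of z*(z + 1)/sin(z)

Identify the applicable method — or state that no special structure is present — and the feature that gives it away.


Diagnosis: l'Hôpital's rule (0/0) — the 0/0 form at 0 is the signature situation for l'Hôpital's rule. Expanding numerator and denominator to first order gives the same value — the rule automates exactly that.


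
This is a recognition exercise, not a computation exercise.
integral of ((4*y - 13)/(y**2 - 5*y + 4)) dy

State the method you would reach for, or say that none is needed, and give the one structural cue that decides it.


Diagnosis: partial fractions — rational integrand, reducible denominator y**2 - 5*y + 4: decompose first, integrate second.


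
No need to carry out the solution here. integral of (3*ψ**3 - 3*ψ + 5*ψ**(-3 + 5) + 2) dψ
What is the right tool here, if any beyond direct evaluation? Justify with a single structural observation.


Best approach: no special technique — scan for structure and find none: constant multiples of powers of ψ, integrate directly.


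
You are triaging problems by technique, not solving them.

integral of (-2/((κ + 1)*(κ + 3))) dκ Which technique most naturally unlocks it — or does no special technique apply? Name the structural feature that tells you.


Best approach: partial fractions — a proper rational integrand whose denominator splits into simpler factors — decompose into partial fractions first.


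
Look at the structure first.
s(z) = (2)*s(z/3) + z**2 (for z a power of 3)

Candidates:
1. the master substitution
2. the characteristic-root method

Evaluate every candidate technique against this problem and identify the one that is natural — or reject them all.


Best approach: the master substitution — the argument contracts 3-fold per step: reindex z exponentially and solve the linear recurrence in the new index.
- the master substitution: yes, a natural case for it.
- the characteristic-root method: a divided-index call is not the fixed-shift linear shape that characteristic roots solve.


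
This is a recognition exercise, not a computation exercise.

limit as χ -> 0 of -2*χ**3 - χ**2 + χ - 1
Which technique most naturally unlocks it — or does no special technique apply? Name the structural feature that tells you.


Technique: no special technique — the expression is continuous at 0 — substitute and evaluate; no indeterminate form appears.


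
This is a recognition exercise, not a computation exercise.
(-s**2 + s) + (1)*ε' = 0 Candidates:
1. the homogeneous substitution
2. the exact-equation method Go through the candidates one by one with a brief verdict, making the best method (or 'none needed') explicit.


Best approach: no special technique — solved for the derivative, no ε appears — this is antidifferentiation in s wearing ODE clothing.
- the homogeneous substitution — the slope is not a function of the ratio of the variables alone.
- the exact-equation method: no dependence on the unknown anywhere: exactness is a label without content here.


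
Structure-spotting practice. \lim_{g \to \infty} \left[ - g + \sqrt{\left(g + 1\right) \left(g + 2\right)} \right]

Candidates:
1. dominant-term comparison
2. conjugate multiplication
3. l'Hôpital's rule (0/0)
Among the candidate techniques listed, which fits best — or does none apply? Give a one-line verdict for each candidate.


Technique: conjugate multiplication — this difference gives up after one conjugate multiplication — the radical structure cancels against its conjugate.
- dominant-term comparison: no dominant-degree comparison decides it.
- conjugate multiplication: yes — fits the structure here.
- l'Hôpital's rule (0/0): substitution produces ∞ − ∞ rather than a vanishing quotient; the rule needs a 0/0 ratio to act on.


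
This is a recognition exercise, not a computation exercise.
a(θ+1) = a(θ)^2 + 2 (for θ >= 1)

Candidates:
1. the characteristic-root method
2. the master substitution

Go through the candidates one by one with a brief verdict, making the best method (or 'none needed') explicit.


Verdict: no special technique — the recurrence is nonlinear in the sequence values; study it directly, no linear machinery applies.
- the characteristic-root method — nonlinearity rules out exponential-mode superposition from the start.
- the master substitution: the recursion shifts the index rather than dividing it.


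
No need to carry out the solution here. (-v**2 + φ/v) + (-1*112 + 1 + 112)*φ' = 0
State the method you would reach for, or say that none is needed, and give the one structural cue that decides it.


Verdict: a linear integrating factor — linear in the unknown with genuine forcing: multiply through by the exponential of the integrated coefficient and the left side closes into one derivative.


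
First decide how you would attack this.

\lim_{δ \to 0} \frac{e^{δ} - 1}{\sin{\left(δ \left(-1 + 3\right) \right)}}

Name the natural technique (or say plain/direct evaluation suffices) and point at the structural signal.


Best approach: l'Hôpital's rule (0/0) — plug in 0: top and bottom both hit zero, so differentiate each and retry. The standard small-argument limits would also carry it; the rule is the systematic route.


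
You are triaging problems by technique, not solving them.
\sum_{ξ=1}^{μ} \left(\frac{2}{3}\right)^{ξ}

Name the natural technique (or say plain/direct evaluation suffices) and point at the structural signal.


Technique: the geometric series formula — the ratio of consecutive terms is the constant \frac{2}{3}, independent of the index — a geometric sum.


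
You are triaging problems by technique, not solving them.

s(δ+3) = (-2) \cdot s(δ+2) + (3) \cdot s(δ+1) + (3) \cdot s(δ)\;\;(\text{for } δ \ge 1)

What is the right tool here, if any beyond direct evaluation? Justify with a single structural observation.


Method: the characteristic-root method — no index-dependence in the weights and nothing inhomogeneous: classic characteristic-equation setup.


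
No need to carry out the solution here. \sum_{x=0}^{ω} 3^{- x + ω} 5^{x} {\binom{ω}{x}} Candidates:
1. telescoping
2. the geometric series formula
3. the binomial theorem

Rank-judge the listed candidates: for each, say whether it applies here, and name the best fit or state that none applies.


Verdict: the binomial theorem — {\binom{ω}{x}} weighting matched powers of 5 and 3 is the expanded form of (5 + 3)^ω — fold it back up.
- telescoping: the summand is not presented as a shifted difference — a telescoping rewrite may exist, but the displayed structure does not offer one.
- the geometric series formula: dividing successive terms gives an index-dependent quantity, not a constant.
- the binomial theorem: yes — fits the structure here.


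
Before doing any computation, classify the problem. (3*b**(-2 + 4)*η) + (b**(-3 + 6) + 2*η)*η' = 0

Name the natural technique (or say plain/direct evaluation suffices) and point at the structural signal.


Method: the exact-equation method — because the two cross partials coincide, the form is conservative as written — recover its potential in (b, η).


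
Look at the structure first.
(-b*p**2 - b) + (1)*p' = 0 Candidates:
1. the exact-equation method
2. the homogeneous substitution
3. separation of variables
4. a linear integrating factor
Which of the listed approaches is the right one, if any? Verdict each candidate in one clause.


Verdict: separation of variables — one side of the product carries the independent variable, the other the unknown — the textbook separation shape.
- the exact-equation method — no potential function has this form as its differential, as written.
- the homogeneous substitution — the slope is not a function of the ratio of the variables alone.
- separation of variables: a fit — the right tool for this form.
- a linear integrating factor — a nonlinear term in the unknown puts this outside the integrating-factor template.


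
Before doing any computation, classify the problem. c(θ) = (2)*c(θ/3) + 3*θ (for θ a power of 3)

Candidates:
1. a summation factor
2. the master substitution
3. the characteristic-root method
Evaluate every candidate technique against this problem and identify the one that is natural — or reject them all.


Verdict: the master substitution — the call at θ/3 makes this multiplicative recursion; the master-style substitution converts it to additive.
- a summation factor: the recursion divides its index rather than shifting it — there is no previous-term chain for a summation factor to telescope.
- the master substitution — yes, a natural case for it.
- the characteristic-root method: the recursion divides its index rather than shifting it — outside the constant-shift family the root method covers.


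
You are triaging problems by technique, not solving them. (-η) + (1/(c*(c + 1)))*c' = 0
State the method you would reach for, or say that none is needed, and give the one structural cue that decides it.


Diagnosis: separation of variables — solved for the derivative, the right side splits multiplicatively into a function of each variable alone — divide and integrate each side. Rearranged, this also fits the Bernoulli template directly; separation reads the product structure as given.


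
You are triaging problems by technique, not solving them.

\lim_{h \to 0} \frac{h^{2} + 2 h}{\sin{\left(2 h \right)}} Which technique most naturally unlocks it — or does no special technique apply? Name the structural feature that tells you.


Verdict: l'Hôpital's rule (0/0) — plug in 0: top and bottom both hit zero, so differentiate each and retry. Known elementary limits would finish this too — the rule just bypasses the case analysis.


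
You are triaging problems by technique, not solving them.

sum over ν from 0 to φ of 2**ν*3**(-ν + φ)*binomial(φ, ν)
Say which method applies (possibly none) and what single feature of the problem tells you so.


Method: the binomial theorem — binomial(φ, ν) weighting matched powers of 2 and 3 is the expanded form of (2 + 3)^φ — fold it back up.


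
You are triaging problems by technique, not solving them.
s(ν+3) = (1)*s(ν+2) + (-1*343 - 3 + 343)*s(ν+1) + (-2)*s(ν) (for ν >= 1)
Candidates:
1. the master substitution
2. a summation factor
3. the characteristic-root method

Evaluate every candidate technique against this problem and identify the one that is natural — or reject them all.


Verdict: the characteristic-root method — the recurrence is linear and homogeneous with constant coefficients, so the ansatz r^ν turns it into a polynomial equation for r.
- the master substitution — the recursion steps by a constant offset, so exponential reindexing is pointless.
- a summation factor — the recurrence reaches back more than one step, outside the first-order family a summation factor normalizes.
- the characteristic-root method — yes, a natural case for it.


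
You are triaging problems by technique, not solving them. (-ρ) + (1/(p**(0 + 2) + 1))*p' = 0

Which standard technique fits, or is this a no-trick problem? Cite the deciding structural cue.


Best approach: separation of variables — one side of the product carries the independent variable, the other the unknown — the textbook separation shape. The equation is exact as it stands too — a potential function exists — though separation reads the split structure directly.


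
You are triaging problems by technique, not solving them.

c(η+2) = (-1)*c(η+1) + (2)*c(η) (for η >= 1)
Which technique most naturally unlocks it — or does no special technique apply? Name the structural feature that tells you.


Technique: the characteristic-root method — the recurrence is linear and homogeneous with constant coefficients, so the ansatz r^η turns it into a polynomial equation for r.


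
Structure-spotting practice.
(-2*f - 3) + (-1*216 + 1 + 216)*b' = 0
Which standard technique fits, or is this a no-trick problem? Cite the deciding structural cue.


Method: no special technique — with b absent the equation is not coupled at all: direct integration in f.


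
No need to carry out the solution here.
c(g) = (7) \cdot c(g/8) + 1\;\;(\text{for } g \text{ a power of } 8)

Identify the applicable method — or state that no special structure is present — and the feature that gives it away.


Technique: the master substitution — the argument shrinks by the factor 8, so measure the index on a logarithmic scale and the recursion becomes a shift.


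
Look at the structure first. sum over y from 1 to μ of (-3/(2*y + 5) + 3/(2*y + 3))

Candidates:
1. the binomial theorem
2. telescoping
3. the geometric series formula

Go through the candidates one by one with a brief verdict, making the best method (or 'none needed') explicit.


Method: telescoping — difference-of-shifts structure (each term adds 3/(2*y + 3), then subtracts its one-index-advanced value, which the following term adds back) leaves only the first and last pieces standing.
- the binomial theorem: the summand does not match any term pattern of an expanded binomial power.
- telescoping: applies; the problem has the shape this method handles.
- the geometric series formula: there is no constant term-to-term ratio.


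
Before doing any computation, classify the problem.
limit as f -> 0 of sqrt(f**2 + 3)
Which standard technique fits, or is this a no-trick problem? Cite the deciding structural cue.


Verdict: no special technique — no vanishing denominator and no indeterminate clash at the point — evaluation is immediate.


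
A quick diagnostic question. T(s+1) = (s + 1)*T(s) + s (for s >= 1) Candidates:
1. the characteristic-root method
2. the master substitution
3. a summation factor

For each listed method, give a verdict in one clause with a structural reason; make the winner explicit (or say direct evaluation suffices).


Diagnosis: a summation factor — the coefficient s + 1 drifts with the index, so no fixed root exists; normalizing by the cumulative product telescopes it.
- the characteristic-root method: the coefficients vary with the index, breaking the constant-coefficient structure the method needs.
- the master substitution: no fixed divisor shrinks the index between calls.
- a summation factor — applies; the problem has the shape this method handles.


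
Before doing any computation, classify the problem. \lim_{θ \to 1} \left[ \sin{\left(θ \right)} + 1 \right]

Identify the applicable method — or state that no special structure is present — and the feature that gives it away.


Best approach: no special technique — the function is continuous at 1; evaluation is itself the limit, no machinery required.


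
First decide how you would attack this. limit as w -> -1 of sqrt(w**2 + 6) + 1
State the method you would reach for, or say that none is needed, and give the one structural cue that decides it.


Technique: no special technique — nothing blocks direct substitution at -1: plug in and finish.


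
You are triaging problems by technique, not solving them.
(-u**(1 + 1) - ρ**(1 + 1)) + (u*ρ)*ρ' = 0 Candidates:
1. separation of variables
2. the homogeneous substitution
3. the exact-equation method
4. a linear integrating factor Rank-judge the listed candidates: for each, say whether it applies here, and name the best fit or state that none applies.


Method: the homogeneous substitution — the slope's numerator and denominator share total degree; set v = ρ/u and the equation drops to separable form. A Bernoulli substitution is a fair alternative on this equation directly; the homogeneous reading takes it as given.
- separation of variables: no division isolates the independent variable from the unknown.
- the homogeneous substitution — a fit — the right tool for this form.
- the exact-equation method — the mixed-partials test fails on this split — it is not an exact differential as presented.
- a linear integrating factor: the unknown enters nonlinearly (through a power, a denominator, or a transcendental function), which the linear integrating-factor recipe cannot absorb as-is — any repair would come from a preliminary substitution, not the factor.
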